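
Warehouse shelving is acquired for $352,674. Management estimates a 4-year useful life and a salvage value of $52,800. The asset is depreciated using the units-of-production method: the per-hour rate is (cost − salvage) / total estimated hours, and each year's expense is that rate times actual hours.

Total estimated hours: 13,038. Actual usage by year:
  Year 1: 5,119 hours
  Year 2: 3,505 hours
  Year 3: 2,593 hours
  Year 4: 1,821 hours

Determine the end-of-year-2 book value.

Depreciable base = $352,674 − $52,800 = $299,874.
Rate = $299,874 / 13,038 hours = $23 per hour.
Year 1: 5,119 × $23 = $117,737. Book value $234,937.
Year 2: 3,505 × $23 = $80,615. Book value $154,322.

$154,322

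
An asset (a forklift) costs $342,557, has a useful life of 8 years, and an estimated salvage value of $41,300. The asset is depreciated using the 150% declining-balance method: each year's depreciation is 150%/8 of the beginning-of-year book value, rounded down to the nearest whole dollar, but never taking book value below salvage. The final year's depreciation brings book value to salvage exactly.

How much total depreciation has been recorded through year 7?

Depreciable base = $342,557 − $41,300 = $301,257.
Year 1: ⌊$342,557 × 150%/8⌋ = $64,229. Book value $278,328.
Year 2: ⌊$278,328 × 150%/8⌋ = $52,186. Book value $226,142.
Year 3: ⌊$226,142 × 150%/8⌋ = $42,401. Book value $183,741.
Year 4: ⌊$183,741 × 150%/8⌋ = $34,451. Book value $149,290.
Year 5: ⌊$149,290 × 150%/8⌋ = $27,991. Book value $121,299.
Year 6: ⌊$121,299 × 150%/8⌋ = $22,743. Book value $98,556.
Year 7: ⌊$98,556 × 150%/8⌋ = $18,479. Book value $80,077.
Accumulated through year 7 = $342,557 − $80,077 = $262,480.

$262,480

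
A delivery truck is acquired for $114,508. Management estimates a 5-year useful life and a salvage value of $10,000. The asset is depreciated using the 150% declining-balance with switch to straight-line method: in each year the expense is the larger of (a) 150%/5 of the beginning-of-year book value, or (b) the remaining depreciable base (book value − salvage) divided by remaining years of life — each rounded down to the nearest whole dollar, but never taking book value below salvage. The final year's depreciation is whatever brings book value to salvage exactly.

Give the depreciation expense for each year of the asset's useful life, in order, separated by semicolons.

$34,352; $24,046; $16,833; $14,638; $14,639

Depreciable base = $114,508 − $10,000 = $104,508.
Year 1: DB = ⌊$114,508 × 150%/5⌋ = $34,352; SL = ⌊$104,508/5⌋ = $20,901 → take DB $34,352. Book value $80,156.
Year 2: DB = ⌊$80,156 × 150%/5⌋ = $24,046; SL = ⌊$70,156/4⌋ = $17,539 → take DB $24,046. Book value $56,110.
Year 3: DB = ⌊$56,110 × 150%/5⌋ = $16,833; SL = ⌊$46,110/3⌋ = $15,370 → take DB $16,833. Book value $39,277.
Year 4: DB = ⌊$39,277 × 150%/5⌋ = $11,783; SL = ⌊$29,277/2⌋ = $14,638 → take SL $14,638. Book value $24,639.
Year 5 (final): $24,639 − $10,000 = $14,639. Book value $10,000.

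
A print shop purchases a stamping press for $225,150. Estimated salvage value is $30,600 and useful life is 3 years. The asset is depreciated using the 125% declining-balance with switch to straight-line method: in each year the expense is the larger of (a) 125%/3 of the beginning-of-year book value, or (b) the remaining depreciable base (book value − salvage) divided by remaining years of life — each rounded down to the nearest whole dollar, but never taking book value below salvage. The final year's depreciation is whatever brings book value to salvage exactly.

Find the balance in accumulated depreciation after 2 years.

$148,536

Depreciable base = $225,150 − $30,600 = $194,550.
Year 1: DB = ⌊$225,150 × 125%/3⌋ = $93,812; SL = ⌊$194,550/3⌋ = $64,850 → take DB $93,812. Book value $131,338.
Year 2: DB = ⌊$131,338 × 125%/3⌋ = $54,724; SL = ⌊$100,738/2⌋ = $50,369 → take DB $54,724. Book value $76,614.
Accumulated through year 2 = $225,150 − $76,614 = $148,536.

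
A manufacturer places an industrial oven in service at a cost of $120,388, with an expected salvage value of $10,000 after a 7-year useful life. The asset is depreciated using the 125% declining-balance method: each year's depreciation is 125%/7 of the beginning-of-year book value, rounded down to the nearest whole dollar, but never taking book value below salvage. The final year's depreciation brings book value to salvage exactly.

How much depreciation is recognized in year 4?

Depreciable base = $120,388 − $10,000 = $110,388.
Year 1: ⌊$120,388 × 125%/7⌋ = $21,497. Book value $98,891.
Year 2: ⌊$98,891 × 125%/7⌋ = $17,659. Book value $81,232.
Year 3: ⌊$81,232 × 125%/7⌋ = $14,505. Book value $66,727.
Year 4: ⌊$66,727 × 125%/7⌋ = $11,915. Book value $54,812.

$11,915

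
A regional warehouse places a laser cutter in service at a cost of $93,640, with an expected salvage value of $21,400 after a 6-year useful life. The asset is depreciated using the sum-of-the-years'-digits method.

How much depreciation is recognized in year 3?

Depreciable base = $93,640 − $21,400 = $72,240.
Sum of the years' digits = 6+5+4+3+2+1 = 21.
Year 1: $72,240 × 6/21 = $20,640. Book value $73,000.
Year 2: $72,240 × 5/21 = $17,200. Book value $55,800.
Year 3: $72,240 × 4/21 = $13,760. Book value $42,040.

$13,760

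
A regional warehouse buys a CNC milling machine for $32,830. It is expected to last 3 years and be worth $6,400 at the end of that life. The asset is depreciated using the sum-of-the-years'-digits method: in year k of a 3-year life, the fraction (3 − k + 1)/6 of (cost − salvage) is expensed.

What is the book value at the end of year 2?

$10,805

Depreciable base = $32,830 − $6,400 = $26,430.
Sum of the years' digits = 3+2+1 = 6.
Year 1: $26,430 × 3/6 = $13,215. Book value $19,615.
Year 2: $26,430 × 2/6 = $8,810. Book value $10,805.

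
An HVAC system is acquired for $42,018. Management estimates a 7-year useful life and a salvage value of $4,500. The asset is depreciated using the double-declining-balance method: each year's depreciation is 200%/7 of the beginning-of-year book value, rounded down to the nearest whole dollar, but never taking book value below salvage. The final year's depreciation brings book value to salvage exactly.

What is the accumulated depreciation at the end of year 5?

$34,205

Depreciable base = $42,018 − $4,500 = $37,518.
Year 1: ⌊$42,018 × 200%/7⌋ = $12,005. Book value $30,013.
Year 2: ⌊$30,013 × 200%/7⌋ = $8,575. Book value $21,438.
Year 3: ⌊$21,438 × 200%/7⌋ = $6,125. Book value $15,313.
Year 4: ⌊$15,313 × 200%/7⌋ = $4,375. Book value $10,938.
Year 5: ⌊$10,938 × 200%/7⌋ = $3,125. Book value $7,813.
Accumulated through year 5 = $42,018 − $7,813 = $34,205.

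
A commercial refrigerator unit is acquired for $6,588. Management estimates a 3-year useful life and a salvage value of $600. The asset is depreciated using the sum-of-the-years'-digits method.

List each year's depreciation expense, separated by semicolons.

$2,994; $1,996; $998

Depreciable base = $6,588 − $600 = $5,988.
Sum of the years' digits = 3+2+1 = 6.
Year 1: $5,988 × 3/6 = $2,994. Book value $3,594.
Year 2: $5,988 × 2/6 = $1,996. Book value $1,598.
Year 3: $5,988 × 1/6 = $998. Book value $600.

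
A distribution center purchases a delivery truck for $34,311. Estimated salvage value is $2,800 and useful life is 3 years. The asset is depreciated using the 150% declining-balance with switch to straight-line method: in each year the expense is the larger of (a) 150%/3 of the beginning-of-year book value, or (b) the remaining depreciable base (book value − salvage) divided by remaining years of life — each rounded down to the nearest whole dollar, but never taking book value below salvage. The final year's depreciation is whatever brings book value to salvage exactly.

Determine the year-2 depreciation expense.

$8,578

Depreciable base = $34,311 − $2,800 = $31,511.
Year 1: DB = ⌊$34,311 × 150%/3⌋ = $17,155; SL = ⌊$31,511/3⌋ = $10,503 → take DB $17,155. Book value $17,156.
Year 2: DB = ⌊$17,156 × 150%/3⌋ = $8,578; SL = ⌊$14,356/2⌋ = $7,178 → take DB $8,578. Book value $8,578.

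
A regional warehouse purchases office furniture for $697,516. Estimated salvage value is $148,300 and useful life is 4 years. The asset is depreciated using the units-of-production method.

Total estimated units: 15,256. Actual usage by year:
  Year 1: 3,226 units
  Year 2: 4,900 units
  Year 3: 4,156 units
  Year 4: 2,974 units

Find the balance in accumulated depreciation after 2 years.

Depreciable base = $697,516 − $148,300 = $549,216.
Rate = $549,216 / 15,256 units = $36 per unit.
Year 1: 3,226 × $36 = $116,136. Book value $581,380.
Year 2: 4,900 × $36 = $176,400. Book value $404,980.
Accumulated through year 2 = $697,516 − $404,980 = $292,536.

$292,536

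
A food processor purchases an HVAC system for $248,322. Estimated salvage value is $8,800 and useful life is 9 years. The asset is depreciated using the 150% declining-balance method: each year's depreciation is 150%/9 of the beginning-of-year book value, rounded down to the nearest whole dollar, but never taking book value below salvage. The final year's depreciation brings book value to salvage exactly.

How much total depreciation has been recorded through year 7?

Depreciable base = $248,322 − $8,800 = $239,522.
Year 1: ⌊$248,322 × 150%/9⌋ = $41,387. Book value $206,935.
Year 2: ⌊$206,935 × 150%/9⌋ = $34,489. Book value $172,446.
Year 3: ⌊$172,446 × 150%/9⌋ = $28,741. Book value $143,705.
Year 4: ⌊$143,705 × 150%/9⌋ = $23,950. Book value $119,755.
Year 5: ⌊$119,755 × 150%/9⌋ = $19,959. Book value $99,796.
Year 6: ⌊$99,796 × 150%/9⌋ = $16,632. Book value $83,164.
Year 7: ⌊$83,164 × 150%/9⌋ = $13,860. Book value $69,304.
Accumulated through year 7 = $248,322 − $69,304 = $179,018.

$179,018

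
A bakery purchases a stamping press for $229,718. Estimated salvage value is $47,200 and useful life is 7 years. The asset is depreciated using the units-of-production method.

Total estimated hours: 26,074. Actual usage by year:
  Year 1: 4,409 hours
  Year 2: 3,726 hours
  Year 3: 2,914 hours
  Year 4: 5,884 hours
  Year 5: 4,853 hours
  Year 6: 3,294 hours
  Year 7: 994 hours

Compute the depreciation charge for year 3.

$20,398

Depreciable base = $229,718 − $47,200 = $182,518.
Rate = $182,518 / 26,074 hours = $7 per hour.
Year 1: 4,409 × $7 = $30,863. Book value $198,855.
Year 2: 3,726 × $7 = $26,082. Book value $172,773.
Year 3: 2,914 × $7 = $20,398. Book value $152,375.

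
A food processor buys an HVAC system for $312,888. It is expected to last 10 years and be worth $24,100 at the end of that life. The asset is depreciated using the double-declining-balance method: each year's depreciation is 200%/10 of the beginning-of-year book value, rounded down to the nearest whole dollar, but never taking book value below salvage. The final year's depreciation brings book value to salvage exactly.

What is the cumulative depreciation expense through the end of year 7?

Depreciable base = $312,888 − $24,100 = $288,788.
Year 1: ⌊$312,888 × 200%/10⌋ = $62,577. Book value $250,311.
Year 2: ⌊$250,311 × 200%/10⌋ = $50,062. Book value $200,249.
Year 3: ⌊$200,249 × 200%/10⌋ = $40,049. Book value $160,200.
Year 4: ⌊$160,200 × 200%/10⌋ = $32,040. Book value $128,160.
Year 5: ⌊$128,160 × 200%/10⌋ = $25,632. Book value $102,528.
Year 6: ⌊$102,528 × 200%/10⌋ = $20,505. Book value $82,023.
Year 7: ⌊$82,023 × 200%/10⌋ = $16,404. Book value $65,619.
Accumulated through year 7 = $312,888 − $65,619 = $247,269.

$247,269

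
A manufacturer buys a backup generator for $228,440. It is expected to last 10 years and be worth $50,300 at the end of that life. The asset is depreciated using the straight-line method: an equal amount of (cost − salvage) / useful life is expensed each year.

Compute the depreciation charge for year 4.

Depreciable base = $228,440 − $50,300 = $178,140.
Annual expense = $178,140 / 10 = $17,814.

$17,814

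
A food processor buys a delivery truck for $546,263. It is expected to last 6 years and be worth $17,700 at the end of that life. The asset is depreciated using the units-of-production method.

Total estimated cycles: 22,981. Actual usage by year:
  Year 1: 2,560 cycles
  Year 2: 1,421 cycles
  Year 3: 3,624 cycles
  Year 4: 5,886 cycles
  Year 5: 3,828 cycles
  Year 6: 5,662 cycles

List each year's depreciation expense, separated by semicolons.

Depreciable base = $546,263 − $17,700 = $528,563.
Rate = $528,563 / 22,981 cycles = $23 per cycle.
Year 1: 2,560 × $23 = $58,880. Book value $487,383.
Year 2: 1,421 × $23 = $32,683. Book value $454,700.
Year 3: 3,624 × $23 = $83,352. Book value $371,348.
Year 4: 5,886 × $23 = $135,378. Book value $235,970.
Year 5: 3,828 × $23 = $88,044. Book value $147,926.
Year 6: 5,662 × $23 = $130,226. Book value $17,700.

$58,880; $32,683; $83,352; $135,378; $88,044; $130,226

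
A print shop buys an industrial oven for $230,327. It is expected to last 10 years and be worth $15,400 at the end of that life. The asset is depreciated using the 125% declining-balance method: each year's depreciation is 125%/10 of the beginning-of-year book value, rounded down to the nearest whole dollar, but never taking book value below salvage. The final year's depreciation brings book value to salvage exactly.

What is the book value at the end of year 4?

Depreciable base = $230,327 − $15,400 = $214,927.
Year 1: ⌊$230,327 × 125%/10⌋ = $28,790. Book value $201,537.
Year 2: ⌊$201,537 × 125%/10⌋ = $25,192. Book value $176,345.
Year 3: ⌊$176,345 × 125%/10⌋ = $22,043. Book value $154,302.
Year 4: ⌊$154,302 × 125%/10⌋ = $19,287. Book value $135,015.

$135,015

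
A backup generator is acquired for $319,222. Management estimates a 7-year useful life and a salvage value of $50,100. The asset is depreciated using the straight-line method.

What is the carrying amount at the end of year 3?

$203,884

Depreciable base = $319,222 − $50,100 = $269,122.
Annual expense = $269,122 / 7 = $38,446.
End of year 1: book value $280,776.
End of year 2: book value $242,330.
End of year 3: book value $203,884.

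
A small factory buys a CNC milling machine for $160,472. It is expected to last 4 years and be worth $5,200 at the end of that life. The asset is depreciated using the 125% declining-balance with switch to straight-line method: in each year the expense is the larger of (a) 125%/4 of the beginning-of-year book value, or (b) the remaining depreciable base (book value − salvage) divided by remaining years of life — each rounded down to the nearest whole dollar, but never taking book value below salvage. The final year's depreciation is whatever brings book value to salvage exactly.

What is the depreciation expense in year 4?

$35,042

Depreciable base = $160,472 − $5,200 = $155,272.
Year 1: DB = ⌊$160,472 × 125%/4⌋ = $50,147; SL = ⌊$155,272/4⌋ = $38,818 → take DB $50,147. Book value $110,325.
Year 2: DB = ⌊$110,325 × 125%/4⌋ = $34,476; SL = ⌊$105,125/3⌋ = $35,041 → take SL $35,041. Book value $75,284.
Year 3: DB = ⌊$75,284 × 125%/4⌋ = $23,526; SL = ⌊$70,084/2⌋ = $35,042 → take SL $35,042. Book value $40,242.
Year 4 (final): $40,242 − $5,200 = $35,042. Book value $5,200.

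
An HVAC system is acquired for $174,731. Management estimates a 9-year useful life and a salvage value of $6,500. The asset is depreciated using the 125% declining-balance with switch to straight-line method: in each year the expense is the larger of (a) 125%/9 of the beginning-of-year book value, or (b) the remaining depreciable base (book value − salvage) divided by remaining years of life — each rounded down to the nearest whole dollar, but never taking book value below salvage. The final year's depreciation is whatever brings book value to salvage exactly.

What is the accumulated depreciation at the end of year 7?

Depreciable base = $174,731 − $6,500 = $168,231.
Year 1: DB = ⌊$174,731 × 125%/9⌋ = $24,268; SL = ⌊$168,231/9⌋ = $18,692 → take DB $24,268. Book value $150,463.
Year 2: DB = ⌊$150,463 × 125%/9⌋ = $20,897; SL = ⌊$143,963/8⌋ = $17,995 → take DB $20,897. Book value $129,566.
Year 3: DB = ⌊$129,566 × 125%/9⌋ = $17,995; SL = ⌊$123,066/7⌋ = $17,580 → take DB $17,995. Book value $111,571.
Year 4: DB = ⌊$111,571 × 125%/9⌋ = $15,495; SL = ⌊$105,071/6⌋ = $17,511 → take SL $17,511. Book value $94,060.
Year 5: DB = ⌊$94,060 × 125%/9⌋ = $13,063; SL = ⌊$87,560/5⌋ = $17,512 → take SL $17,512. Book value $76,548.
Year 6: DB = ⌊$76,548 × 125%/9⌋ = $10,631; SL = ⌊$70,048/4⌋ = $17,512 → take SL $17,512. Book value $59,036.
Year 7: DB = ⌊$59,036 × 125%/9⌋ = $8,199; SL = ⌊$52,536/3⌋ = $17,512 → take SL $17,512. Book value $41,524.
Accumulated through year 7 = $174,731 − $41,524 = $133,207.

$133,207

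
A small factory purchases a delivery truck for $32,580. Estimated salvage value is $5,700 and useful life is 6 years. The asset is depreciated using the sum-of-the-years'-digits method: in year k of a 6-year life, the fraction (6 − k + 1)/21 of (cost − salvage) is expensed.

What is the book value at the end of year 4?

$9,540

Depreciable base = $32,580 − $5,700 = $26,880.
Sum of the years' digits = 6+5+4+3+2+1 = 21.
Year 1: $26,880 × 6/21 = $7,680. Book value $24,900.
Year 2: $26,880 × 5/21 = $6,400. Book value $18,500.
Year 3: $26,880 × 4/21 = $5,120. Book value $13,380.
Year 4: $26,880 × 3/21 = $3,840. Book value $9,540.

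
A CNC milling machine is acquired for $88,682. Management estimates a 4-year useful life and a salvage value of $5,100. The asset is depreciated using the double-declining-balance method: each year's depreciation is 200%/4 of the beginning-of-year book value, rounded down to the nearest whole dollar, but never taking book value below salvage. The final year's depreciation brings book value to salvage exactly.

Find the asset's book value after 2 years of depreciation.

Depreciable base = $88,682 − $5,100 = $83,582.
Year 1: ⌊$88,682 × 200%/4⌋ = $44,341. Book value $44,341.
Year 2: ⌊$44,341 × 200%/4⌋ = $22,170. Book value $22,171.

$22,171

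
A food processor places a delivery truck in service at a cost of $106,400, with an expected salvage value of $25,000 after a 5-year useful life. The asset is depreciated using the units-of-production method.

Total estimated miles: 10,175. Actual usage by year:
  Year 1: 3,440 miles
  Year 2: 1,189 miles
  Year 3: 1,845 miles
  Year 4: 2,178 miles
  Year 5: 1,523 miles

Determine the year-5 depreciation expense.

Depreciable base = $106,400 − $25,000 = $81,400.
Rate = $81,400 / 10,175 miles = $8 per mile.
Year 1: 3,440 × $8 = $27,520. Book value $78,880.
Year 2: 1,189 × $8 = $9,512. Book value $69,368.
Year 3: 1,845 × $8 = $14,760. Book value $54,608.
Year 4: 2,178 × $8 = $17,424. Book value $37,184.
Year 5: 1,523 × $8 = $12,184. Book value $25,000.

$12,184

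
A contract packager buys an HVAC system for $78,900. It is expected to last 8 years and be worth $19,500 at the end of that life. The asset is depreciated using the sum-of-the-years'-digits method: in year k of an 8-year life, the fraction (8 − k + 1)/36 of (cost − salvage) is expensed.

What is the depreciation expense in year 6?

Depreciable base = $78,900 − $19,500 = $59,400.
Sum of the years' digits = 8+7+6+5+4+3+2+1 = 36.
Year 1: $59,400 × 8/36 = $13,200. Book value $65,700.
Year 2: $59,400 × 7/36 = $11,550. Book value $54,150.
Year 3: $59,400 × 6/36 = $9,900. Book value $44,250.
Year 4: $59,400 × 5/36 = $8,250. Book value $36,000.
Year 5: $59,400 × 4/36 = $6,600. Book value $29,400.
Year 6: $59,400 × 3/36 = $4,950. Book value $24,450.

$4,950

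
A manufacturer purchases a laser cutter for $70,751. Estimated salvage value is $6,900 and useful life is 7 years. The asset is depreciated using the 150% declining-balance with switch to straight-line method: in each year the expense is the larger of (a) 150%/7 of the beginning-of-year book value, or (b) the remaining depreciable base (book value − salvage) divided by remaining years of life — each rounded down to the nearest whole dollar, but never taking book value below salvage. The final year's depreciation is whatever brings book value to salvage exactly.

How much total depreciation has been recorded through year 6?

Depreciable base = $70,751 − $6,900 = $63,851.
Year 1: DB = ⌊$70,751 × 150%/7⌋ = $15,160; SL = ⌊$63,851/7⌋ = $9,121 → take DB $15,160. Book value $55,591.
Year 2: DB = ⌊$55,591 × 150%/7⌋ = $11,912; SL = ⌊$48,691/6⌋ = $8,115 → take DB $11,912. Book value $43,679.
Year 3: DB = ⌊$43,679 × 150%/7⌋ = $9,359; SL = ⌊$36,779/5⌋ = $7,355 → take DB $9,359. Book value $34,320.
Year 4: DB = ⌊$34,320 × 150%/7⌋ = $7,354; SL = ⌊$27,420/4⌋ = $6,855 → take DB $7,354. Book value $26,966.
Year 5: DB = ⌊$26,966 × 150%/7⌋ = $5,778; SL = ⌊$20,066/3⌋ = $6,688 → take SL $6,688. Book value $20,278.
Year 6: DB = ⌊$20,278 × 150%/7⌋ = $4,345; SL = ⌊$13,378/2⌋ = $6,689 → take SL $6,689. Book value $13,589.
Accumulated through year 6 = $70,751 − $13,589 = $57,162.

$57,162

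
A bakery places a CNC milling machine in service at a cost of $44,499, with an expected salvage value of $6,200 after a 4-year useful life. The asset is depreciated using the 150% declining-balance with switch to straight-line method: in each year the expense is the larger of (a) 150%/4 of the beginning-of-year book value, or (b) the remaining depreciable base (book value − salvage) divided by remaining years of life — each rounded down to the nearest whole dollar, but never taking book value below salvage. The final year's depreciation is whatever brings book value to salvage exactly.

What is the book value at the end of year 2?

$17,383

Depreciable base = $44,499 − $6,200 = $38,299.
Year 1: DB = ⌊$44,499 × 150%/4⌋ = $16,687; SL = ⌊$38,299/4⌋ = $9,574 → take DB $16,687. Book value $27,812.
Year 2: DB = ⌊$27,812 × 150%/4⌋ = $10,429; SL = ⌊$21,612/3⌋ = $7,204 → take DB $10,429. Book value $17,383.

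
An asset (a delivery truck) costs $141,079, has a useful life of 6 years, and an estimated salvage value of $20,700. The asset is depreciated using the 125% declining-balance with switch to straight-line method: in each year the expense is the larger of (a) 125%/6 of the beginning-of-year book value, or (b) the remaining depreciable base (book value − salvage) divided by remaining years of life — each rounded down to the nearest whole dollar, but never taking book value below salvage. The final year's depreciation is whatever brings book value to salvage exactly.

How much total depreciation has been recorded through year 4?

$87,512

Depreciable base = $141,079 − $20,700 = $120,379.
Year 1: DB = ⌊$141,079 × 125%/6⌋ = $29,391; SL = ⌊$120,379/6⌋ = $20,063 → take DB $29,391. Book value $111,688.
Year 2: DB = ⌊$111,688 × 125%/6⌋ = $23,268; SL = ⌊$90,988/5⌋ = $18,197 → take DB $23,268. Book value $88,420.
Year 3: DB = ⌊$88,420 × 125%/6⌋ = $18,420; SL = ⌊$67,720/4⌋ = $16,930 → take DB $18,420. Book value $70,000.
Year 4: DB = ⌊$70,000 × 125%/6⌋ = $14,583; SL = ⌊$49,300/3⌋ = $16,433 → take SL $16,433. Book value $53,567.
Accumulated through year 4 = $141,079 − $53,567 = $87,512.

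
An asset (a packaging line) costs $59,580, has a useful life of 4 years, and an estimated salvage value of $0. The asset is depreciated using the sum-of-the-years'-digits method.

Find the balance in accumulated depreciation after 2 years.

$41,706

Depreciable base = $59,580 − $0 = $59,580.
Sum of the years' digits = 4+3+2+1 = 10.
Year 1: $59,580 × 4/10 = $23,832. Book value $35,748.
Year 2: $59,580 × 3/10 = $17,874. Book value $17,874.
Accumulated through year 2 = $59,580 − $17,874 = $41,706.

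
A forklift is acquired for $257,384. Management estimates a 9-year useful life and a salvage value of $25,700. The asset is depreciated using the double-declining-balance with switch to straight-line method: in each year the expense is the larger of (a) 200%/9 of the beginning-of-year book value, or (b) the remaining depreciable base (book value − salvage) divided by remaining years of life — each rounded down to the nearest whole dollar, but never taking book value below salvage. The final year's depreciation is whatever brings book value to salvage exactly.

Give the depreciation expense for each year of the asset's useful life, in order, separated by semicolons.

Depreciable base = $257,384 − $25,700 = $231,684.
Year 1: DB = ⌊$257,384 × 200%/9⌋ = $57,196; SL = ⌊$231,684/9⌋ = $25,742 → take DB $57,196. Book value $200,188.
Year 2: DB = ⌊$200,188 × 200%/9⌋ = $44,486; SL = ⌊$174,488/8⌋ = $21,811 → take DB $44,486. Book value $155,702.
Year 3: DB = ⌊$155,702 × 200%/9⌋ = $34,600; SL = ⌊$130,002/7⌋ = $18,571 → take DB $34,600. Book value $121,102.
Year 4: DB = ⌊$121,102 × 200%/9⌋ = $26,911; SL = ⌊$95,402/6⌋ = $15,900 → take DB $26,911. Book value $94,191.
Year 5: DB = ⌊$94,191 × 200%/9⌋ = $20,931; SL = ⌊$68,491/5⌋ = $13,698 → take DB $20,931. Book value $73,260.
Year 6: DB = ⌊$73,260 × 200%/9⌋ = $16,280; SL = ⌊$47,560/4⌋ = $11,890 → take DB $16,280. Book value $56,980.
Year 7: DB = ⌊$56,980 × 200%/9⌋ = $12,662; SL = ⌊$31,280/3⌋ = $10,426 → take DB $12,662. Book value $44,318.
Year 8: DB = ⌊$44,318 × 200%/9⌋ = $9,848; SL = ⌊$18,618/2⌋ = $9,309 → take DB $9,848. Book value $34,470.
Year 9 (final): $34,470 − $25,700 = $8,770. Book value $25,700.

$57,196; $44,486; $34,600; $26,911; $20,931; $16,280; $12,662; $9,848; $8,770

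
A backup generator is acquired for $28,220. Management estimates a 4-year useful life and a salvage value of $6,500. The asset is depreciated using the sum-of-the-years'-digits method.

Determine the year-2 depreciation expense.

$6,516

Depreciable base = $28,220 − $6,500 = $21,720.
Sum of the years' digits = 4+3+2+1 = 10.
Year 1: $21,720 × 4/10 = $8,688. Book value $19,532.
Year 2: $21,720 × 3/10 = $6,516. Book value $13,016.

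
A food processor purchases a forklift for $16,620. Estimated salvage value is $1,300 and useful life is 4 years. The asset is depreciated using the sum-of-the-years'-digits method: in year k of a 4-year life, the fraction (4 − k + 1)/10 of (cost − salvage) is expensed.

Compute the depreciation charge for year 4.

$1,532

Depreciable base = $16,620 − $1,300 = $15,320.
Sum of the years' digits = 4+3+2+1 = 10.
Year 1: $15,320 × 4/10 = $6,128. Book value $10,492.
Year 2: $15,320 × 3/10 = $4,596. Book value $5,896.
Year 3: $15,320 × 2/10 = $3,064. Book value $2,832.
Year 4: $15,320 × 1/10 = $1,532. Book value $1,300.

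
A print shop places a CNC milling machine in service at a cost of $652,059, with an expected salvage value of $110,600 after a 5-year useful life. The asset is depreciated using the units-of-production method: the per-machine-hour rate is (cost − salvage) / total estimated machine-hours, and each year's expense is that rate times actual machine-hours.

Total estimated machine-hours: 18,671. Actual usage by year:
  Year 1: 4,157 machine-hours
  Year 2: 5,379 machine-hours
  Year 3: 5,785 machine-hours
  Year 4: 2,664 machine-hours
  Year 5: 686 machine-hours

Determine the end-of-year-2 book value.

$375,515

Depreciable base = $652,059 − $110,600 = $541,459.
Rate = $541,459 / 18,671 machine-hours = $29 per machine-hour.
Year 1: 4,157 × $29 = $120,553. Book value $531,506.
Year 2: 5,379 × $29 = $155,991. Book value $375,515.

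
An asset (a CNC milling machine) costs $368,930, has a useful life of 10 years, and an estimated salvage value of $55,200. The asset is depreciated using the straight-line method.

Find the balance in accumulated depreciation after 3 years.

Depreciable base = $368,930 − $55,200 = $313,730.
Annual expense = $313,730 / 10 = $31,373.
End of year 1: book value $337,557.
End of year 2: book value $306,184.
End of year 3: book value $274,811.
Accumulated through year 3 = $368,930 − $274,811 = $94,119.

$94,119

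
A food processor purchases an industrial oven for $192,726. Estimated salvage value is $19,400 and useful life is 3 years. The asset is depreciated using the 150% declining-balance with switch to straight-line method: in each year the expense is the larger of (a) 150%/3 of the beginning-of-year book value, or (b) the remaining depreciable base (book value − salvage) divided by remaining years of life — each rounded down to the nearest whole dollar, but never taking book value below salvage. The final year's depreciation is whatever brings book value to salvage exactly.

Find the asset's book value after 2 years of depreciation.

Depreciable base = $192,726 − $19,400 = $173,326.
Year 1: DB = ⌊$192,726 × 150%/3⌋ = $96,363; SL = ⌊$173,326/3⌋ = $57,775 → take DB $96,363. Book value $96,363.
Year 2: DB = ⌊$96,363 × 150%/3⌋ = $48,181; SL = ⌊$76,963/2⌋ = $38,481 → take DB $48,181. Book value $48,182.

$48,182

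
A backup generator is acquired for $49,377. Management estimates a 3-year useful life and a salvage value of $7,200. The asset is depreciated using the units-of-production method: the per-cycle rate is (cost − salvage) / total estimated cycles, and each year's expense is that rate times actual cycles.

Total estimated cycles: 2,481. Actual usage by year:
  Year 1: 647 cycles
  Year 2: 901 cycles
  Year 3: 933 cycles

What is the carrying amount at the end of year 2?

Depreciable base = $49,377 − $7,200 = $42,177.
Rate = $42,177 / 2,481 cycles = $17 per cycle.
Year 1: 647 × $17 = $10,999. Book value $38,378.
Year 2: 901 × $17 = $15,317. Book value $23,061.

$23,061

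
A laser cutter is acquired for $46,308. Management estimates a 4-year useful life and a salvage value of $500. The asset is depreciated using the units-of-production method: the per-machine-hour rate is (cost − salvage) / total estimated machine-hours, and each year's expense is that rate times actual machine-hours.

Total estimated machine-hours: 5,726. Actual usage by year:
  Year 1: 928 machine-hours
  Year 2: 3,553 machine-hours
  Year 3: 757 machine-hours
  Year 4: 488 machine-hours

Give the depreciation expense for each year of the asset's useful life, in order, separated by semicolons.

$7,424; $28,424; $6,056; $3,904

Depreciable base = $46,308 − $500 = $45,808.
Rate = $45,808 / 5,726 machine-hours = $8 per machine-hour.
Year 1: 928 × $8 = $7,424. Book value $38,884.
Year 2: 3,553 × $8 = $28,424. Book value $10,460.
Year 3: 757 × $8 = $6,056. Book value $4,404.
Year 4: 488 × $8 = $3,904. Book value $500.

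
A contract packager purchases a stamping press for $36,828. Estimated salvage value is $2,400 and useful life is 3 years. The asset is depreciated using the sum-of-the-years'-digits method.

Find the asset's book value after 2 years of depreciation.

Depreciable base = $36,828 − $2,400 = $34,428.
Sum of the years' digits = 3+2+1 = 6.
Year 1: $34,428 × 3/6 = $17,214. Book value $19,614.
Year 2: $34,428 × 2/6 = $11,476. Book value $8,138.

$8,138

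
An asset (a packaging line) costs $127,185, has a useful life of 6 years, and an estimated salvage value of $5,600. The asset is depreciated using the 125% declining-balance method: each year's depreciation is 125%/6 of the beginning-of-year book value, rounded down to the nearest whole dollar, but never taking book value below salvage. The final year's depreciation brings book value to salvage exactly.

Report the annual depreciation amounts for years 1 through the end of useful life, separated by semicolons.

Depreciable base = $127,185 − $5,600 = $121,585.
Year 1: ⌊$127,185 × 125%/6⌋ = $26,496. Book value $100,689.
Year 2: ⌊$100,689 × 125%/6⌋ = $20,976. Book value $79,713.
Year 3: ⌊$79,713 × 125%/6⌋ = $16,606. Book value $63,107.
Year 4: ⌊$63,107 × 125%/6⌋ = $13,147. Book value $49,960.
Year 5: ⌊$49,960 × 125%/6⌋ = $10,408. Book value $39,552.
Year 6 (final): $39,552 − $5,600 = $33,952. Book value $5,600.

$26,496; $20,976; $16,606; $13,147; $10,408; $33,952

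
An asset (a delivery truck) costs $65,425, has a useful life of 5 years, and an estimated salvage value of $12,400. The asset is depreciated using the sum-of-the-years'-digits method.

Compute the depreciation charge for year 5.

Depreciable base = $65,425 − $12,400 = $53,025.
Sum of the years' digits = 5+4+3+2+1 = 15.
Year 1: $53,025 × 5/15 = $17,675. Book value $47,750.
Year 2: $53,025 × 4/15 = $14,140. Book value $33,610.
Year 3: $53,025 × 3/15 = $10,605. Book value $23,005.
Year 4: $53,025 × 2/15 = $7,070. Book value $15,935.
Year 5: $53,025 × 1/15 = $3,535. Book value $12,400.

$3,535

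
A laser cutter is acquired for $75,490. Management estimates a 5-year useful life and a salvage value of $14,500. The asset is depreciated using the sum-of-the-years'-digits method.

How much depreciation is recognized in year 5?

Depreciable base = $75,490 − $14,500 = $60,990.
Sum of the years' digits = 5+4+3+2+1 = 15.
Year 1: $60,990 × 5/15 = $20,330. Book value $55,160.
Year 2: $60,990 × 4/15 = $16,264. Book value $38,896.
Year 3: $60,990 × 3/15 = $12,198. Book value $26,698.
Year 4: $60,990 × 2/15 = $8,132. Book value $18,566.
Year 5: $60,990 × 1/15 = $4,066. Book value $14,500.

$4,066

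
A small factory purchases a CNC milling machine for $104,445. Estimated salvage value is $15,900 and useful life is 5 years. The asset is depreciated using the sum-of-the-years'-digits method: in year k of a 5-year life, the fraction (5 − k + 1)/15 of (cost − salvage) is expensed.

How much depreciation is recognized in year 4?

Depreciable base = $104,445 − $15,900 = $88,545.
Sum of the years' digits = 5+4+3+2+1 = 15.
Year 1: $88,545 × 5/15 = $29,515. Book value $74,930.
Year 2: $88,545 × 4/15 = $23,612. Book value $51,318.
Year 3: $88,545 × 3/15 = $17,709. Book value $33,609.
Year 4: $88,545 × 2/15 = $11,806. Book value $21,803.

$11,806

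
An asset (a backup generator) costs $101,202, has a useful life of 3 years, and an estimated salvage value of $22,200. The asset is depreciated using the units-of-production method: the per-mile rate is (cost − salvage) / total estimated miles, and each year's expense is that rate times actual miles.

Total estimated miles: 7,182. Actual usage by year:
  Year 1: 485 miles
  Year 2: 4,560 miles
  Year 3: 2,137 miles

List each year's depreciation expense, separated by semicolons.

$5,335; $50,160; $23,507

Depreciable base = $101,202 − $22,200 = $79,002.
Rate = $79,002 / 7,182 miles = $11 per mile.
Year 1: 485 × $11 = $5,335. Book value $95,867.
Year 2: 4,560 × $11 = $50,160. Book value $45,707.
Year 3: 2,137 × $11 = $23,507. Book value $22,200.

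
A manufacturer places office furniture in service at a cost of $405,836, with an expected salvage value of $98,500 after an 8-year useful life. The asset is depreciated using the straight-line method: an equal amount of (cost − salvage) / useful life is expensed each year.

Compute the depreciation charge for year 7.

$38,417

Depreciable base = $405,836 − $98,500 = $307,336.
Annual expense = $307,336 / 8 = $38,417.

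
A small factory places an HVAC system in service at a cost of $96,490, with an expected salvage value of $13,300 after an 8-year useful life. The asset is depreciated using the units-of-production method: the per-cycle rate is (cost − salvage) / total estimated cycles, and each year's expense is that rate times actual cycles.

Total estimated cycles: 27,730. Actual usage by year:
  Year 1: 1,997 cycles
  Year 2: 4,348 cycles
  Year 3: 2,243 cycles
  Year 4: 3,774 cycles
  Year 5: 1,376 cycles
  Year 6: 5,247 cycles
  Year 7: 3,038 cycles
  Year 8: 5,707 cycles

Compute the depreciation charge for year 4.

$11,322

Depreciable base = $96,490 − $13,300 = $83,190.
Rate = $83,190 / 27,730 cycles = $3 per cycle.
Year 1: 1,997 × $3 = $5,991. Book value $90,499.
Year 2: 4,348 × $3 = $13,044. Book value $77,455.
Year 3: 2,243 × $3 = $6,729. Book value $70,726.
Year 4: 3,774 × $3 = $11,322. Book value $59,404.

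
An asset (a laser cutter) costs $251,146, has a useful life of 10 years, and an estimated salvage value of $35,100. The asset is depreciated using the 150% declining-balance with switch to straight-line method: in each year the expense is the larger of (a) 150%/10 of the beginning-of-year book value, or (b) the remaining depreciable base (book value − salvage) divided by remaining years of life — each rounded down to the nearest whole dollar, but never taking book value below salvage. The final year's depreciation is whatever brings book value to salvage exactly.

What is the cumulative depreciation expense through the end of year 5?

Depreciable base = $251,146 − $35,100 = $216,046.
Year 1: DB = ⌊$251,146 × 150%/10⌋ = $37,671; SL = ⌊$216,046/10⌋ = $21,604 → take DB $37,671. Book value $213,475.
Year 2: DB = ⌊$213,475 × 150%/10⌋ = $32,021; SL = ⌊$178,375/9⌋ = $19,819 → take DB $32,021. Book value $181,454.
Year 3: DB = ⌊$181,454 × 150%/10⌋ = $27,218; SL = ⌊$146,354/8⌋ = $18,294 → take DB $27,218. Book value $154,236.
Year 4: DB = ⌊$154,236 × 150%/10⌋ = $23,135; SL = ⌊$119,136/7⌋ = $17,019 → take DB $23,135. Book value $131,101.
Year 5: DB = ⌊$131,101 × 150%/10⌋ = $19,665; SL = ⌊$96,001/6⌋ = $16,000 → take DB $19,665. Book value $111,436.
Accumulated through year 5 = $251,146 − $111,436 = $139,710.

$139,710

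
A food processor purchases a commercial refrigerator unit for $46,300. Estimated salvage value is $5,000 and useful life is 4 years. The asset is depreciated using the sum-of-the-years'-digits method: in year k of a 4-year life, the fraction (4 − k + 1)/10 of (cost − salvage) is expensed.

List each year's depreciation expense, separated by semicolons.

Depreciable base = $46,300 − $5,000 = $41,300.
Sum of the years' digits = 4+3+2+1 = 10.
Year 1: $41,300 × 4/10 = $16,520. Book value $29,780.
Year 2: $41,300 × 3/10 = $12,390. Book value $17,390.
Year 3: $41,300 × 2/10 = $8,260. Book value $9,130.
Year 4: $41,300 × 1/10 = $4,130. Book value $5,000.

$16,520; $12,390; $8,260; $4,130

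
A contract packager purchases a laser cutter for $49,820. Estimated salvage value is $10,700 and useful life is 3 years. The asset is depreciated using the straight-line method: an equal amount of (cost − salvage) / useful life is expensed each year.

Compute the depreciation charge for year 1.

Depreciable base = $49,820 − $10,700 = $39,120.
Annual expense = $39,120 / 3 = $13,040.

$13,040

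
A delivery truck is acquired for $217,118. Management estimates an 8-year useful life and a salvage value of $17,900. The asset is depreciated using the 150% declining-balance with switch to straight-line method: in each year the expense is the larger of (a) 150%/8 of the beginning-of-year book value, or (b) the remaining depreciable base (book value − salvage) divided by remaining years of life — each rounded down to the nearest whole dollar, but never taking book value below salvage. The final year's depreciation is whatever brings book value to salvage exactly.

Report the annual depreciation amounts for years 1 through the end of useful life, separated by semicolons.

Depreciable base = $217,118 − $17,900 = $199,218.
Year 1: DB = ⌊$217,118 × 150%/8⌋ = $40,709; SL = ⌊$199,218/8⌋ = $24,902 → take DB $40,709. Book value $176,409.
Year 2: DB = ⌊$176,409 × 150%/8⌋ = $33,076; SL = ⌊$158,509/7⌋ = $22,644 → take DB $33,076. Book value $143,333.
Year 3: DB = ⌊$143,333 × 150%/8⌋ = $26,874; SL = ⌊$125,433/6⌋ = $20,905 → take DB $26,874. Book value $116,459.
Year 4: DB = ⌊$116,459 × 150%/8⌋ = $21,836; SL = ⌊$98,559/5⌋ = $19,711 → take DB $21,836. Book value $94,623.
Year 5: DB = ⌊$94,623 × 150%/8⌋ = $17,741; SL = ⌊$76,723/4⌋ = $19,180 → take SL $19,180. Book value $75,443.
Year 6: DB = ⌊$75,443 × 150%/8⌋ = $14,145; SL = ⌊$57,543/3⌋ = $19,181 → take SL $19,181. Book value $56,262.
Year 7: DB = ⌊$56,262 × 150%/8⌋ = $10,549; SL = ⌊$38,362/2⌋ = $19,181 → take SL $19,181. Book value $37,081.
Year 8 (final): $37,081 − $17,900 = $19,181. Book value $17,900.

$40,709; $33,076; $26,874; $21,836; $19,180; $19,181; $19,181; $19,181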